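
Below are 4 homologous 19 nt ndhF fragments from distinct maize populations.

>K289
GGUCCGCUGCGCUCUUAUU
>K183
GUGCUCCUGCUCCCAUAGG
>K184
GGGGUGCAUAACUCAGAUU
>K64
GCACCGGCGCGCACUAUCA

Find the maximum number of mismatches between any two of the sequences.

Pairwise Hamming distances:
  K289 vs K183: 9
  K289 vs K184: 9
  K289 vs K64: 9
  K183 vs K184: 11
  K183 vs K64: 13
  K184 vs K64: 15
The largest is 15, between K184 and K64.

15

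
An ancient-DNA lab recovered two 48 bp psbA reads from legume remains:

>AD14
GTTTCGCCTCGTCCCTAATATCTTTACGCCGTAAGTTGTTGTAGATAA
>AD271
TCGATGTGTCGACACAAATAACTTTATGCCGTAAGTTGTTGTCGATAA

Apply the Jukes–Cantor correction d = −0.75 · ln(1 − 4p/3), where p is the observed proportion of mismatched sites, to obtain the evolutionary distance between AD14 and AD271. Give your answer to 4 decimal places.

0.3360

Mismatches occur at site 1 (G↔T), site 2 (T↔C), site 3 (T↔G), site 4 (T↔A), site 5 (C↔T), site 7 (C↔T), site 8 (C↔G), site 12 (T↔A), site 14 (C↔A), site 16 (T↔A), site 21 (T↔A), site 27 (C↔T), site 43 (A↔C).
p = 13/48 = 0.270833.
d = −0.75 · ln(1 − (4/3)·0.270833) = −0.75 · ln(0.638889) = −0.75 · (-0.448025) = 0.3360.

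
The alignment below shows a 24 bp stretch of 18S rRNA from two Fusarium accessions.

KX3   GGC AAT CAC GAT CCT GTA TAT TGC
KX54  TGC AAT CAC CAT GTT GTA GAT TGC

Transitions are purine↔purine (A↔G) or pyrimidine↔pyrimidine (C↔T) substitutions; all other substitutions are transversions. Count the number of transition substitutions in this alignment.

1

Mismatches occur at site 1 (G→T, transversion), site 10 (G→C, transversion), site 13 (C→G, transversion), site 14 (C→T, transition), site 19 (T→G, transversion).
Of the 5 differences, 1 transition and 4 transversions, so the answer is 1.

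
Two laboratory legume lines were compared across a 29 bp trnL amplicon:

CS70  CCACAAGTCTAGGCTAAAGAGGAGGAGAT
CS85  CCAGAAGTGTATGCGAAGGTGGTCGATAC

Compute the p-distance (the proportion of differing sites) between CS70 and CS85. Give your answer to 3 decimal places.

0.345

Mismatches occur at site 4 (C/G), site 9 (C/G), site 12 (G/T), site 15 (T/G), site 18 (A/G), site 20 (A/T), site 23 (A/T), site 24 (G/C), site 27 (G/T), site 29 (T/C).
There are 10 differences over 29 sites, so p = 10/29 = 0.345.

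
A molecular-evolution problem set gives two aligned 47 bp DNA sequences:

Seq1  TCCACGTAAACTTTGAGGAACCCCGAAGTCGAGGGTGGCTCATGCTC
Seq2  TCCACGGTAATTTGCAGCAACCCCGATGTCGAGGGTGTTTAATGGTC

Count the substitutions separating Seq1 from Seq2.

11

The sequences differ at positions 7 (T/G), 8 (A/T), 11 (C/T), 14 (T/G), 15 (G/C), 18 (G/C), 27 (A/T), 38 (G/T), 39 (C/T), 41 (C/A), 45 (C/G).
That gives 11 mismatches out of 47 aligned sites, so the Hamming distance is 11.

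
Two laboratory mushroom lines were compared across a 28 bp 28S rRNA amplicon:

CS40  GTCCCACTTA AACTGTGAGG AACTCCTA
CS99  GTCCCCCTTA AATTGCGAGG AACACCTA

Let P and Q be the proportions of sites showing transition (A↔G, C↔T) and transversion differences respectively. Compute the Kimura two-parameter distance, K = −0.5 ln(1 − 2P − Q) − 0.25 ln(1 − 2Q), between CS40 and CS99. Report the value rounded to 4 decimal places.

Mismatches occur at site 6 (A↔C, transversion), site 13 (C↔T, transition), site 16 (T↔C, transition), site 24 (T↔A, transversion).
Of the 4 differences, 2 transitions and 2 transversions over 28 sites: P = 2/28 = 0.071429, Q = 2/28 = 0.071429.
d = −0.5·ln(0.785713) − 0.25·ln(0.857142) = −0.5·(-0.241164) − 0.25·(-0.154152) = 0.1591.

0.1591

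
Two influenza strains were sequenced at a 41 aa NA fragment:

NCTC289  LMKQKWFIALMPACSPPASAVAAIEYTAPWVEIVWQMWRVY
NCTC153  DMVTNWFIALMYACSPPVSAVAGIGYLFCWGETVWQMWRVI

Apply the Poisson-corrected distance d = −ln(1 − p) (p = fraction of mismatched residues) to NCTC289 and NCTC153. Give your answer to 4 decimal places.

0.4177

The sequences differ at positions 1 (L/D), 3 (K/V), 4 (Q/T), 5 (K/N), 12 (P/Y), 18 (A/V), 23 (A/G), 25 (E/G), 27 (T/L), 28 (A/F), 29 (P/C), 31 (V/G), 33 (I/T), 41 (Y/I).
p = 14/41 = 0.341463.
d = −ln(1 − 0.341463) = −ln(0.658537) = 0.4177.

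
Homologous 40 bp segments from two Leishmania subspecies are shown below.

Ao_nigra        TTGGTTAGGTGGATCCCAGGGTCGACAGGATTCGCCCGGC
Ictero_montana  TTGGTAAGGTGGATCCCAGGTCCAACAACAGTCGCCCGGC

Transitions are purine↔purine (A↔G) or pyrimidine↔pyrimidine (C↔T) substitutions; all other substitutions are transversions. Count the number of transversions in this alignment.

Differing sites — 6:T/A (Tv); 21:G/T (Tv); 22:T/C (Ti); 24:G/A (Ti); 28:G/A (Ti); 29:G/C (Tv); 31:T/G (Tv).
Of the 7 differences, 3 transitions and 4 transversions, so the answer is 4.

4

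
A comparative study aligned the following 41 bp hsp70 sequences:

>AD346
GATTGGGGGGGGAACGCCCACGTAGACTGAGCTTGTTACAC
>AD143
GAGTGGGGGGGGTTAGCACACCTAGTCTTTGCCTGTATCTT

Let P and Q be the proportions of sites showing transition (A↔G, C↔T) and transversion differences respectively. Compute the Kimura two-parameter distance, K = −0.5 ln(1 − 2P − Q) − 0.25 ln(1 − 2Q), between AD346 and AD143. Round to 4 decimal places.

0.4674

Differing sites — 3:T/G (Tv); 13:A/T (Tv); 14:A/T (Tv); 15:C/A (Tv); 18:C/A (Tv); 22:G/C (Tv); 26:A/T (Tv); 29:G/T (Tv); 30:A/T (Tv); 33:T/C (Ti); 37:T/A (Tv); 38:A/T (Tv); 40:A/T (Tv); 41:C/T (Ti).
Of the 14 differences, 2 transitions and 12 transversions over 41 sites: P = 2/41 = 0.048780, Q = 12/41 = 0.292683.
d = −0.5·ln(0.609757) − 0.25·ln(0.414634) = −0.5·(-0.494695) − 0.25·(-0.880359) = 0.4674.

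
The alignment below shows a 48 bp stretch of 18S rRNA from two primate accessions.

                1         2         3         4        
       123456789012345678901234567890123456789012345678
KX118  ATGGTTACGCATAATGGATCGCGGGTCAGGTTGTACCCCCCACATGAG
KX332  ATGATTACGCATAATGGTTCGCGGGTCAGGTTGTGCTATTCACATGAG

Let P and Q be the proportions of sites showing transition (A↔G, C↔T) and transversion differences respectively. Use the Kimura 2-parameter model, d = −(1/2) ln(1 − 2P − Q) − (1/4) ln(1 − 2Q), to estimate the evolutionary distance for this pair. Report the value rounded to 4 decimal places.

0.1656

Mismatches occur at site 4 (G/A, transition), site 18 (A/T, transversion), site 35 (A/G, transition), site 37 (C/T, transition), site 38 (C/A, transversion), site 39 (C/T, transition), site 40 (C/T, transition).
Of the 7 differences, 5 transitions and 2 transversions over 48 sites: P = 5/48 = 0.104167, Q = 2/48 = 0.041667.
d = −0.5·ln(0.749999) − 0.25·ln(0.916666) = −0.5·(-0.287683) − 0.25·(-0.087012) = 0.1656.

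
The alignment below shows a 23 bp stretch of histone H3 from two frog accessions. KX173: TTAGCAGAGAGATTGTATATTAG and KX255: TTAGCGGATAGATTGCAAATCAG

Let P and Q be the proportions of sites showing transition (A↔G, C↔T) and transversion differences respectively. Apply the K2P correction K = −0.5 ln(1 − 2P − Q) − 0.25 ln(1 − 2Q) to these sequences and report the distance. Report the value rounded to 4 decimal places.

0.2615

The sequences differ at positions 6 (A/G, transition), 9 (G/T, transversion), 16 (T/C, transition), 18 (T/A, transversion), 21 (T/C, transition).
Of the 5 differences, 3 transitions and 2 transversions over 23 sites: P = 3/23 = 0.130435, Q = 2/23 = 0.086957.
d = −0.5·ln(0.652173) − 0.25·ln(0.826086) = −0.5·(-0.427445) − 0.25·(-0.191056) = 0.2615.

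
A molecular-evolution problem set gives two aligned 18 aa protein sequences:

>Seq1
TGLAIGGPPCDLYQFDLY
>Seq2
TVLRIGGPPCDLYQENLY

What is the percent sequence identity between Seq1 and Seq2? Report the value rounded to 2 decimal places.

Differing sites — 2:G/V; 4:A/R; 15:F/E; 16:D/N.
14 of the 18 sites match, so the percent identity is 14/18 × 100 = 77.78%.

77.78%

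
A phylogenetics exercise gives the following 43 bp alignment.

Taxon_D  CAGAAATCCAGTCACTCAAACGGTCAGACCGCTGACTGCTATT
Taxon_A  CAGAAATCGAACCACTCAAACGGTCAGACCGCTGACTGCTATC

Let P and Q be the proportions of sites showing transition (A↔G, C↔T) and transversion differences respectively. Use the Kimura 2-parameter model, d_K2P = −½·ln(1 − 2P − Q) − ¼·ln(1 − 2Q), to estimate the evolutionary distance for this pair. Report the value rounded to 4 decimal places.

0.1007

Differing sites — 9:C/G (Tv); 11:G/A (Ti); 12:T/C (Ti); 43:T/C (Ti).
Of the 4 differences, 3 transitions and 1 transversion over 43 sites: P = 3/43 = 0.069767, Q = 1/43 = 0.023256.
d = −0.5·ln(0.837210) − 0.25·ln(0.953488) = −0.5·(-0.177680) − 0.25·(-0.047628) = 0.1007.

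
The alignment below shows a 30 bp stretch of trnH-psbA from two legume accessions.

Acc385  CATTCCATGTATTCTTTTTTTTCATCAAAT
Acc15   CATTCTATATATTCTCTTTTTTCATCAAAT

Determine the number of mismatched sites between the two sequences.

Mismatches occur at site 6 (C↔T), site 9 (G↔A), site 16 (T↔C).
That gives 3 mismatches out of 30 aligned sites, so the Hamming distance is 3.

3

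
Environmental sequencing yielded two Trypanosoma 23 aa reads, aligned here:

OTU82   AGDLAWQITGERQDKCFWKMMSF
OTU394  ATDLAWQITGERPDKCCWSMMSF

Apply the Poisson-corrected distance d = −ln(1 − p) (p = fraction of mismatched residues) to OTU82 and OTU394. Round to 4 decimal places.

Differing sites — 2:G/T; 13:Q/P; 17:F/C; 19:K/S.
p = 4/23 = 0.173913.
d = −ln(1 − 0.173913) = −ln(0.826087) = 0.1911.

0.1911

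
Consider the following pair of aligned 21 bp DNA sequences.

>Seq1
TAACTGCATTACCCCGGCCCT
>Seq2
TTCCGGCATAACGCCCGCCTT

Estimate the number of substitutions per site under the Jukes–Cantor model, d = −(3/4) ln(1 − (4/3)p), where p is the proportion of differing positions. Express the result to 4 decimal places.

0.4408

The sequences differ at positions 2 (A/T), 3 (A/C), 5 (T/G), 10 (T/A), 13 (C/G), 16 (G/C), 20 (C/T).
p = 7/21 = 0.333333.
d = −0.75 · ln(1 − (4/3)·0.333333) = −0.75 · ln(0.555556) = −0.75 · (-0.587786) = 0.4408.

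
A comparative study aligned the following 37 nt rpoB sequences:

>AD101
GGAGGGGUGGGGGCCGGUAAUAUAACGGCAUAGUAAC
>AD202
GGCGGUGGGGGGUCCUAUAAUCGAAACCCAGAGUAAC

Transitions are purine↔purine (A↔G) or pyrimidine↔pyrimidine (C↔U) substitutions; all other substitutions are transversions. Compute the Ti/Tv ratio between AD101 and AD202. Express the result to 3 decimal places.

Mismatches occur at site 3 (A/C, transversion), site 6 (G/U, transversion), site 8 (U/G, transversion), site 13 (G/U, transversion), site 16 (G/U, transversion), site 17 (G/A, transition), site 22 (A/C, transversion), site 23 (U/G, transversion), site 26 (C/A, transversion), site 27 (G/C, transversion), site 28 (G/C, transversion), site 31 (U/G, transversion).
Of the 12 differences, 1 transition and 11 transversions, so Ti/Tv = 1/11 = 0.091.

0.091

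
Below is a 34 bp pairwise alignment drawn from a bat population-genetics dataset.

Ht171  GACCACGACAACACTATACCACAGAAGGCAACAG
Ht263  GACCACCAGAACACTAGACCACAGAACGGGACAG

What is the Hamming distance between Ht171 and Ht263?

6

Mismatches occur at site 7 (G↔C), site 9 (C↔G), site 17 (T↔G), site 27 (G↔C), site 29 (C↔G), site 30 (A↔G).
That gives 6 mismatches out of 34 aligned sites, so the Hamming distance is 6.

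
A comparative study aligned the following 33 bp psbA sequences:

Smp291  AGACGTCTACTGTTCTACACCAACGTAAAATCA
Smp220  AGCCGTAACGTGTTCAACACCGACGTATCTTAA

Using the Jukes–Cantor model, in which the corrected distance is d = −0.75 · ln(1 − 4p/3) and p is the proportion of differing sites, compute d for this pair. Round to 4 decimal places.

Mismatches occur at site 3 (A→C), site 7 (C→A), site 8 (T→A), site 9 (A→C), site 10 (C→G), site 16 (T→A), site 22 (A→G), site 28 (A→T), site 29 (A→C), site 30 (A→T), site 32 (C→A).
p = 11/33 = 0.333333.
d = −0.75 · ln(1 − (4/3)·0.333333) = −0.75 · ln(0.555556) = −0.75 · (-0.587786) = 0.4408.

0.4408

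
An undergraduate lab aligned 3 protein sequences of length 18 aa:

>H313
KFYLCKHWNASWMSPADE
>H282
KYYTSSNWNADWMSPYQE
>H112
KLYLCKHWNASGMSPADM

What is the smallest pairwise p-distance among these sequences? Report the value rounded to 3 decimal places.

Pairwise Hamming distances:
  H313 vs H282: 8
  H313 vs H112: 3
  H282 vs H112: 10
The smallest is 3 mismatches, between H313 and H112; p = 3/18 = 0.167.

0.167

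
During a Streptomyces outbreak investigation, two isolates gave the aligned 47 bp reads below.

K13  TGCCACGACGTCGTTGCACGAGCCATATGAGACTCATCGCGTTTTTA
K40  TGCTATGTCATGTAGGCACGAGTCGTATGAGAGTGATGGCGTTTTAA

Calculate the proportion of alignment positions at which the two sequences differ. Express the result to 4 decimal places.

0.2979

The sequences differ at positions 4 (C/T), 6 (C/T), 8 (A/T), 10 (G/A), 12 (C/G), 13 (G/T), 14 (T/A), 15 (T/G), 23 (C/T), 25 (A/G), 33 (C/G), 35 (C/G), 38 (C/G), 46 (T/A).
There are 14 differences over 47 sites, so p = 14/47 = 0.2979.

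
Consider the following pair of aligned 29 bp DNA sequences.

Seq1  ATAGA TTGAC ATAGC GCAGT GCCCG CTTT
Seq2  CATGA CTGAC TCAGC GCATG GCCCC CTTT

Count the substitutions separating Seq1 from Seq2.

The sequences differ at positions 1 (A/C), 2 (T/A), 3 (A/T), 6 (T/C), 11 (A/T), 12 (T/C), 19 (G/T), 20 (T/G), 25 (G/C).
That gives 9 mismatches out of 29 aligned sites, so the Hamming distance is 9.

9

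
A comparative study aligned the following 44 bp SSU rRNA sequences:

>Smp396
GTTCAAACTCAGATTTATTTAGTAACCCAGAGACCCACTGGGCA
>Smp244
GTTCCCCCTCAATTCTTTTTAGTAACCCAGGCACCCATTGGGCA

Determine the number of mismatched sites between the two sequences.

The sequences differ at positions 5 (A/C), 6 (A/C), 7 (A/C), 12 (G/A), 13 (A/T), 15 (T/C), 17 (A/T), 31 (A/G), 32 (G/C), 38 (C/T).
That gives 10 mismatches out of 44 aligned sites, so the Hamming distance is 10.

10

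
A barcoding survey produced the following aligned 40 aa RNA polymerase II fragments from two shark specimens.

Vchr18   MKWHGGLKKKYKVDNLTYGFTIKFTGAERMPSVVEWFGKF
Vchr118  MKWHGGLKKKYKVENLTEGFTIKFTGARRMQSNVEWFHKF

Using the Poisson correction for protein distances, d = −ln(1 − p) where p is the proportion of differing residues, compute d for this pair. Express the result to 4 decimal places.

Differing sites — 14:D/E; 18:Y/E; 28:E/R; 31:P/Q; 33:V/N; 38:G/H.
p = 6/40 = 0.150000.
d = −ln(1 − 0.150000) = −ln(0.850000) = 0.1625.

0.1625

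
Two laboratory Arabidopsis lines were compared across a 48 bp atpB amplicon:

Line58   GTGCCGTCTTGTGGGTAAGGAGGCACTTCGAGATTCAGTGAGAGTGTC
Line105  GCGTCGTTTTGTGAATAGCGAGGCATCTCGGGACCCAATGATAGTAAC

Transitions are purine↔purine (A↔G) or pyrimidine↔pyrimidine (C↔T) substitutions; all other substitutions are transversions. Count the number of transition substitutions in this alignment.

Differing sites — 2:T/C (Ti); 4:C/T (Ti); 8:C/T (Ti); 14:G/A (Ti); 15:G/A (Ti); 18:A/G (Ti); 19:G/C (Tv); 26:C/T (Ti); 27:T/C (Ti); 31:A/G (Ti); 34:T/C (Ti); 35:T/C (Ti); 38:G/A (Ti); 42:G/T (Tv); 46:G/A (Ti); 47:T/A (Tv).
Of the 16 differences, 13 transitions and 3 transversions, so the answer is 13.

13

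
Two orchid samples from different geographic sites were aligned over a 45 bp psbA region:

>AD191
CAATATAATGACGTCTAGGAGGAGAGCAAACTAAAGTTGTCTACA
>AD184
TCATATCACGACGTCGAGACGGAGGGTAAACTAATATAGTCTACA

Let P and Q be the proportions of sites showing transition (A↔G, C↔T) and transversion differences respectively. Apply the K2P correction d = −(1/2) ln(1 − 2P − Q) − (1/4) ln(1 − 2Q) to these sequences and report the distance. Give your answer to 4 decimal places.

0.3330

Differing sites — 1:C/T (Ti); 2:A/C (Tv); 7:A/C (Tv); 9:T/C (Ti); 16:T/G (Tv); 19:G/A (Ti); 20:A/C (Tv); 25:A/G (Ti); 27:C/T (Ti); 35:A/T (Tv); 36:G/A (Ti); 38:T/A (Tv).
Of the 12 differences, 6 transitions and 6 transversions over 45 sites: P = 6/45 = 0.133333, Q = 6/45 = 0.133333.
d = −0.5·ln(0.600001) − 0.25·ln(0.733334) = −0.5·(-0.510824) − 0.25·(-0.310154) = 0.3330.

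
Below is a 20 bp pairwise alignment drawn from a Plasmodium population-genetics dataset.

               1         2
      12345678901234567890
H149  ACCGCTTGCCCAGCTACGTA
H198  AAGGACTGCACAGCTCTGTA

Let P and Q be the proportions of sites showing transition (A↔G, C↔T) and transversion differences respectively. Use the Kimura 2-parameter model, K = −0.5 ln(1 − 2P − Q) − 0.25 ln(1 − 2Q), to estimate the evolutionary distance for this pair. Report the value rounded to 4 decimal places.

0.4722

Mismatches occur at site 2 (C→A, transversion), site 3 (C→G, transversion), site 5 (C→A, transversion), site 6 (T→C, transition), site 10 (C→A, transversion), site 16 (A→C, transversion), site 17 (C→T, transition).
Of the 7 differences, 2 transitions and 5 transversions over 20 sites: P = 2/20 = 0.100000, Q = 5/20 = 0.250000.
d = −0.5·ln(0.550000) − 0.25·ln(0.500000) = −0.5·(-0.597837) − 0.25·(-0.693147) = 0.4722.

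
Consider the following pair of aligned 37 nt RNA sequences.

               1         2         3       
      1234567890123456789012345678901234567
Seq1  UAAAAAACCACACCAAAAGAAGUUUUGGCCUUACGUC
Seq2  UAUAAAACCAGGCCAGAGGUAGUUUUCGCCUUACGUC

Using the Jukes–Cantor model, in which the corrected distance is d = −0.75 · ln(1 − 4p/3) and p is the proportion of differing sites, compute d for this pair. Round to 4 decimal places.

0.2180

Mismatches occur at site 3 (A→U), site 11 (C→G), site 12 (A→G), site 16 (A→G), site 18 (A→G), site 20 (A→U), site 27 (G→C).
p = 7/37 = 0.189189.
d = −0.75 · ln(1 − (4/3)·0.189189) = −0.75 · ln(0.747748) = −0.75 · (-0.290689) = 0.2180.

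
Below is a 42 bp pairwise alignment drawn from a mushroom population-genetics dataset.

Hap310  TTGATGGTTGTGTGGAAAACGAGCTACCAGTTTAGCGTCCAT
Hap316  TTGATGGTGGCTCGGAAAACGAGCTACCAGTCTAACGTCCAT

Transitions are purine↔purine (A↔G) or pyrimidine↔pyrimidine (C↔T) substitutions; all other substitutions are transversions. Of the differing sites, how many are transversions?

2

The sequences differ at positions 9 (T/G, transversion), 11 (T/C, transition), 12 (G/T, transversion), 13 (T/C, transition), 32 (T/C, transition), 35 (G/A, transition).
Of the 6 differences, 4 transitions and 2 transversions, so the answer is 2.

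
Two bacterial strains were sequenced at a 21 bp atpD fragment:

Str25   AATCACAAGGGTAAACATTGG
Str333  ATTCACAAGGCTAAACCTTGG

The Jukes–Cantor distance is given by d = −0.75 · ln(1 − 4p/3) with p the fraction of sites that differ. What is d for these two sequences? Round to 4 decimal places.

0.1585

The sequences differ at positions 2 (A/T), 11 (G/C), 17 (A/C).
p = 3/21 = 0.142857.
d = −0.75 · ln(1 − (4/3)·0.142857) = −0.75 · ln(0.809524) = −0.75 · (-0.211309) = 0.1585.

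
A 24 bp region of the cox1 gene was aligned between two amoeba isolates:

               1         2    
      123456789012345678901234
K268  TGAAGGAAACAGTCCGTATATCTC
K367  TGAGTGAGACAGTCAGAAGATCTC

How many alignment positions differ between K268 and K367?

6

The sequences differ at positions 4 (A/G), 5 (G/T), 8 (A/G), 15 (C/A), 17 (T/A), 19 (T/G).
That gives 6 mismatches out of 24 aligned sites, so the Hamming distance is 6.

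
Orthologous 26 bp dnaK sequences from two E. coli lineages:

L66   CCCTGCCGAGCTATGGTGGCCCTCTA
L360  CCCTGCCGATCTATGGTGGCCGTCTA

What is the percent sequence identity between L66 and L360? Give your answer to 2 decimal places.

92.31%

Mismatches occur at site 10 (G→T), site 22 (C→G).
24 of the 26 sites match, so the percent identity is 24/26 × 100 = 92.31%.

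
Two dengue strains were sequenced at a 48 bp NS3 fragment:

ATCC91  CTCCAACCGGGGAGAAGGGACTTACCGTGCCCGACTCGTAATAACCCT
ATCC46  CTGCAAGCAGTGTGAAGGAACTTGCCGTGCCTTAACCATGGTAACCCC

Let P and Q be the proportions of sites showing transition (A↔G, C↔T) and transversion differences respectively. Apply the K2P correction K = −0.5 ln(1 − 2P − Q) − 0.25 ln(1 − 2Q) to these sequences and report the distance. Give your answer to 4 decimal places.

0.4185

Mismatches occur at site 3 (C→G, transversion), site 7 (C→G, transversion), site 9 (G→A, transition), site 11 (G→T, transversion), site 13 (A→T, transversion), site 19 (G→A, transition), site 24 (A→G, transition), site 32 (C→T, transition), site 33 (G→T, transversion), site 35 (C→A, transversion), site 36 (T→C, transition), site 38 (G→A, transition), site 40 (A→G, transition), site 41 (A→G, transition), site 48 (T→C, transition).
Of the 15 differences, 9 transitions and 6 transversions over 48 sites: P = 9/48 = 0.187500, Q = 6/48 = 0.125000.
d = −0.5·ln(0.500000) − 0.25·ln(0.750000) = −0.5·(-0.693147) − 0.25·(-0.287682) = 0.4185.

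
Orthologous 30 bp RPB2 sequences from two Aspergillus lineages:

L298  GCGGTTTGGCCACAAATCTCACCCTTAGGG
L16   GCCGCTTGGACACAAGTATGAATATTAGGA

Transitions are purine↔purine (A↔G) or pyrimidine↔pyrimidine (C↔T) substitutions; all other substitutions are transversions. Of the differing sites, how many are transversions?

The sequences differ at positions 3 (G/C, transversion), 5 (T/C, transition), 10 (C/A, transversion), 16 (A/G, transition), 18 (C/A, transversion), 20 (C/G, transversion), 22 (C/A, transversion), 23 (C/T, transition), 24 (C/A, transversion), 30 (G/A, transition).
Of the 10 differences, 4 transitions and 6 transversions, so the answer is 6.

6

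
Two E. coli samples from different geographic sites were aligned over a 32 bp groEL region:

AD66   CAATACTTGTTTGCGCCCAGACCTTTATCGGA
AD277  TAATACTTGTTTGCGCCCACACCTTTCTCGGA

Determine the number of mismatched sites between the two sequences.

Mismatches occur at site 1 (C↔T), site 20 (G↔C), site 27 (A↔C).
That gives 3 mismatches out of 32 aligned sites, so the Hamming distance is 3.

3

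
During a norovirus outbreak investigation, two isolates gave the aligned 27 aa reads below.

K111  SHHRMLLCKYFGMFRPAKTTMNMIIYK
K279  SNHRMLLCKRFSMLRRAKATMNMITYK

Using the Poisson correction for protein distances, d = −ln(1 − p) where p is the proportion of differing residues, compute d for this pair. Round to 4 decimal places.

Mismatches occur at site 2 (H→N), site 10 (Y→R), site 12 (G→S), site 14 (F→L), site 16 (P→R), site 19 (T→A), site 25 (I→T).
p = 7/27 = 0.259259.
d = −ln(1 − 0.259259) = −ln(0.740741) = 0.3001.

0.3001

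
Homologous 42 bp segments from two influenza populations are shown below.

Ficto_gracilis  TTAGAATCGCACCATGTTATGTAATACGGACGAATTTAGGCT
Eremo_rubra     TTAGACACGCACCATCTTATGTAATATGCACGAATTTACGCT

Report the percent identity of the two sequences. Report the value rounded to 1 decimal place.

85.7%

Mismatches occur at site 6 (A/C), site 7 (T/A), site 16 (G/C), site 27 (C/T), site 29 (G/C), site 39 (G/C).
36 of the 42 sites match, so the percent identity is 36/42 × 100 = 85.7%.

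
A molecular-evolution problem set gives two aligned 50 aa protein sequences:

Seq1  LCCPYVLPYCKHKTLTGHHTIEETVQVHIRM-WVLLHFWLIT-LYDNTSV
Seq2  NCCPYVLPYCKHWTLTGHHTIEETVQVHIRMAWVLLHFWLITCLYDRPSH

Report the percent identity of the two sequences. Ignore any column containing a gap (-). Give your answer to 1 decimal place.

89.6%

Excluding the 2 gap columns leaves 48 comparable sites.
Mismatches occur at site 1 (L→N), site 13 (K→W), site 47 (N→R), site 48 (T→P), site 50 (V→H).
43 of the 48 comparable sites match, so the percent identity is 43/48 × 100 = 89.6%.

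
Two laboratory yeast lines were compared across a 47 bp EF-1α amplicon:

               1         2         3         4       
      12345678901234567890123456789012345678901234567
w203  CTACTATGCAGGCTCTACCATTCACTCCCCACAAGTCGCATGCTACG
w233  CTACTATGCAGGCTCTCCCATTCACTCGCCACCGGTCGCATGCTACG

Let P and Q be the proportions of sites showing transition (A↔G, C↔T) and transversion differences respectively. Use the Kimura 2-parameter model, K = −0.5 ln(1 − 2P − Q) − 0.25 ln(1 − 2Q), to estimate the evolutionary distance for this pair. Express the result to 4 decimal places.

The sequences differ at positions 17 (A/C, transversion), 28 (C/G, transversion), 33 (A/C, transversion), 34 (A/G, transition).
Of the 4 differences, 1 transition and 3 transversions over 47 sites: P = 1/47 = 0.021277, Q = 3/47 = 0.063830.
d = −0.5·ln(0.893616) − 0.25·ln(0.872340) = −0.5·(-0.112479) − 0.25·(-0.136576) = 0.0904.

0.0904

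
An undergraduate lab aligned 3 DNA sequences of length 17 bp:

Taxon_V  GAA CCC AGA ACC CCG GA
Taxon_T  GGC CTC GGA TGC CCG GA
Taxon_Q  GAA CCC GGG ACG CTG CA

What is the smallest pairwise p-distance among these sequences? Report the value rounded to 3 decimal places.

Pairwise Hamming distances:
  Taxon_V vs Taxon_T: 6
  Taxon_V vs Taxon_Q: 5
  Taxon_T vs Taxon_Q: 9
The smallest is 5 mismatches, between Taxon_V and Taxon_Q; p = 5/17 = 0.294.

0.294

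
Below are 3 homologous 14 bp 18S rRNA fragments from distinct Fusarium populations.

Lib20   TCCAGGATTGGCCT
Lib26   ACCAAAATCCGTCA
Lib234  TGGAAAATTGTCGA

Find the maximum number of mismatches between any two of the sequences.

Pairwise Hamming distances:
  Lib20 vs Lib26: 7
  Lib20 vs Lib234: 7
  Lib26 vs Lib234: 8
The largest is 8, between Lib26 and Lib234.

8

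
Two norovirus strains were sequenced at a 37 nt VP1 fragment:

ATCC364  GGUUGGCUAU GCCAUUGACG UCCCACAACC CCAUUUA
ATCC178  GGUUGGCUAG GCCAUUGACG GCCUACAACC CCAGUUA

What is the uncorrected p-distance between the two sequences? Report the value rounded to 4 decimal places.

The sequences differ at positions 10 (U/G), 21 (U/G), 24 (C/U), 34 (U/G).
There are 4 differences over 37 sites, so p = 4/37 = 0.1081.

0.1081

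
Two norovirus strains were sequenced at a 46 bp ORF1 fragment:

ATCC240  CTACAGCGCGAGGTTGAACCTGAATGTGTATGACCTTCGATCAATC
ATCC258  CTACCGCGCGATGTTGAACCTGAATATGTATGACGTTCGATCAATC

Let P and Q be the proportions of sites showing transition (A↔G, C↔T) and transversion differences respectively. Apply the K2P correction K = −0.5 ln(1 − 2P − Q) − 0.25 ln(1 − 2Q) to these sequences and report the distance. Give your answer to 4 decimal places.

Mismatches occur at site 5 (A↔C, transversion), site 12 (G↔T, transversion), site 26 (G↔A, transition), site 35 (C↔G, transversion).
Of the 4 differences, 1 transition and 3 transversions over 46 sites: P = 1/46 = 0.021739, Q = 3/46 = 0.065217.
d = −0.5·ln(0.891305) − 0.25·ln(0.869566) = −0.5·(-0.115069) − 0.25·(-0.139761) = 0.0925.

0.0925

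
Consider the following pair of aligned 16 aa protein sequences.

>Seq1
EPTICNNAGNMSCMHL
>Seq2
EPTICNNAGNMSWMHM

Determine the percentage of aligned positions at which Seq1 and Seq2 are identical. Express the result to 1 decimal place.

87.5%

Differing sites — 13:C/W; 16:L/M.
14 of the 16 sites match, so the percent identity is 14/16 × 100 = 87.5%.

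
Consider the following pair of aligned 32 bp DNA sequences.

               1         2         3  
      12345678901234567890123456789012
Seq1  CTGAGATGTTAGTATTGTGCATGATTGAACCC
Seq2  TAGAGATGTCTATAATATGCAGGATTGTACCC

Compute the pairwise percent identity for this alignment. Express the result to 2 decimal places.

71.88%

Differing sites — 1:C/T; 2:T/A; 10:T/C; 11:A/T; 12:G/A; 15:T/A; 17:G/A; 22:T/G; 28:A/T.
23 of the 32 sites match, so the percent identity is 23/32 × 100 = 71.88%.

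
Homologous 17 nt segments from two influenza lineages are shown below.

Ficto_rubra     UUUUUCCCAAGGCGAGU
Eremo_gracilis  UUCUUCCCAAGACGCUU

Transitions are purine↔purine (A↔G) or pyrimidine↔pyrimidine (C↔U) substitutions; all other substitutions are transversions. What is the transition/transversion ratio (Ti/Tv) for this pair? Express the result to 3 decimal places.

1.000

The sequences differ at positions 3 (U/C, transition), 12 (G/A, transition), 15 (A/C, transversion), 16 (G/U, transversion).
Of the 4 differences, 2 transitions and 2 transversions, so Ti/Tv = 2/2 = 1.000.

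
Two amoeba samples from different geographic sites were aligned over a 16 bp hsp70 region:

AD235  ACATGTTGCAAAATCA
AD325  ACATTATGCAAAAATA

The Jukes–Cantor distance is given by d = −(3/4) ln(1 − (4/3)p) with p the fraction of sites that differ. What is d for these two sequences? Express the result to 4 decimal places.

Differing sites — 5:G/T; 6:T/A; 14:T/A; 15:C/T.
p = 4/16 = 0.250000.
d = −0.75 · ln(1 − (4/3)·0.250000) = −0.75 · ln(0.666667) = −0.75 · (-0.405465) = 0.3041.

0.3041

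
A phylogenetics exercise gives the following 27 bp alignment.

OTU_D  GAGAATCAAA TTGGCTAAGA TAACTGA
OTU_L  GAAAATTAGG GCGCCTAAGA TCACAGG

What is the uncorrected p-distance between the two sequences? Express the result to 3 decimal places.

The sequences differ at positions 3 (G/A), 7 (C/T), 9 (A/G), 10 (A/G), 11 (T/G), 12 (T/C), 14 (G/C), 22 (A/C), 25 (T/A), 27 (A/G).
There are 10 differences over 27 sites, so p = 10/27 = 0.370.

0.370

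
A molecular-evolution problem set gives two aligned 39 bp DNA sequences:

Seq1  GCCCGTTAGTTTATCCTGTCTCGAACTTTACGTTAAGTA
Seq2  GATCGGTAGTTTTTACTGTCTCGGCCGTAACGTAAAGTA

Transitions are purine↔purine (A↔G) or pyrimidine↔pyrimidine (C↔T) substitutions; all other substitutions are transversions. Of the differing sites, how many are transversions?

8

Mismatches occur at site 2 (C↔A, transversion), site 3 (C↔T, transition), site 6 (T↔G, transversion), site 13 (A↔T, transversion), site 15 (C↔A, transversion), site 24 (A↔G, transition), site 25 (A↔C, transversion), site 27 (T↔G, transversion), site 29 (T↔A, transversion), site 34 (T↔A, transversion).
Of the 10 differences, 2 transitions and 8 transversions, so the answer is 8.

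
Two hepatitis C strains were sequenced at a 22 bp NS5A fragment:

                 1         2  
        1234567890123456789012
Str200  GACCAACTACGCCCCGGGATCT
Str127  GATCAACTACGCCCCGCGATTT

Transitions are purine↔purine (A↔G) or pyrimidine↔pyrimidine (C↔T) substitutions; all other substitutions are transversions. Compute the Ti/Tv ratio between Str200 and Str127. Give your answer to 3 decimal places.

2.000

The sequences differ at positions 3 (C/T, transition), 17 (G/C, transversion), 21 (C/T, transition).
Of the 3 differences, 2 transitions and 1 transversion, so Ti/Tv = 2/1 = 2.000.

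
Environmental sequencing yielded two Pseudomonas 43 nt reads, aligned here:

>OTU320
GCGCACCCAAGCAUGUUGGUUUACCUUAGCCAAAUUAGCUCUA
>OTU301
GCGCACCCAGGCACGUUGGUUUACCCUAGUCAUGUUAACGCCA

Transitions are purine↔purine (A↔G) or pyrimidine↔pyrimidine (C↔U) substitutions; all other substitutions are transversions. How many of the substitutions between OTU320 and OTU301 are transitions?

Differing sites — 10:A/G (Ti); 14:U/C (Ti); 26:U/C (Ti); 30:C/U (Ti); 33:A/U (Tv); 34:A/G (Ti); 38:G/A (Ti); 40:U/G (Tv); 42:U/C (Ti).
Of the 9 differences, 7 transitions and 2 transversions, so the answer is 7.

7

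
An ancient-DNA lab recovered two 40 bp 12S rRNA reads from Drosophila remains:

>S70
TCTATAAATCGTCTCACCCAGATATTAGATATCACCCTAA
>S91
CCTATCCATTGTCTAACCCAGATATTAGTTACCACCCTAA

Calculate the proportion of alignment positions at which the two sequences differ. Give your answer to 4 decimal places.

0.1750

Mismatches occur at site 1 (T/C), site 6 (A/C), site 7 (A/C), site 10 (C/T), site 15 (C/A), site 29 (A/T), site 32 (T/C).
There are 7 differences over 40 sites, so p = 7/40 = 0.1750.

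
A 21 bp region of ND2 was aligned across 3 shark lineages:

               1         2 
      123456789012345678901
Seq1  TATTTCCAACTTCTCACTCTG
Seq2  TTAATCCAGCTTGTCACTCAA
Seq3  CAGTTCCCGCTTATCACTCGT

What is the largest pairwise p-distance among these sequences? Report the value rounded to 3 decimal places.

Pairwise Hamming distances:
  Seq1 vs Seq2: 7
  Seq1 vs Seq3: 7
  Seq2 vs Seq3: 8
The largest is 8 mismatches, between Seq2 and Seq3; p = 8/21 = 0.381.

0.381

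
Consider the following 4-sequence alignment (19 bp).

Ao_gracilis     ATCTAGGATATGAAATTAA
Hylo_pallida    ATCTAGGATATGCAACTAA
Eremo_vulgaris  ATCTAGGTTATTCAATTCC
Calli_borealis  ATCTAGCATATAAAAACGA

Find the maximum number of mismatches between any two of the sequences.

8

Pairwise Hamming distances:
  Ao_gracilis vs Hylo_pallida: 2
  Ao_gracilis vs Eremo_vulgaris: 5
  Ao_gracilis vs Calli_borealis: 5
  Hylo_pallida vs Eremo_vulgaris: 5
  Hylo_pallida vs Calli_borealis: 6
  Eremo_vulgaris vs Calli_borealis: 8
The largest is 8, between Eremo_vulgaris and Calli_borealis.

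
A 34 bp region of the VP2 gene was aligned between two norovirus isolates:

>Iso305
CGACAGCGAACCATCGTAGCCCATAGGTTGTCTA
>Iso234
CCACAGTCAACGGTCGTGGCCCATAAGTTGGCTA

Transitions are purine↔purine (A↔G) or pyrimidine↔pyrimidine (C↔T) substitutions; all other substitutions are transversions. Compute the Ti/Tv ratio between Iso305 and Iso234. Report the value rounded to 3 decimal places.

1.000

The sequences differ at positions 2 (G/C, transversion), 7 (C/T, transition), 8 (G/C, transversion), 12 (C/G, transversion), 13 (A/G, transition), 18 (A/G, transition), 26 (G/A, transition), 31 (T/G, transversion).
Of the 8 differences, 4 transitions and 4 transversions, so Ti/Tv = 4/4 = 1.000.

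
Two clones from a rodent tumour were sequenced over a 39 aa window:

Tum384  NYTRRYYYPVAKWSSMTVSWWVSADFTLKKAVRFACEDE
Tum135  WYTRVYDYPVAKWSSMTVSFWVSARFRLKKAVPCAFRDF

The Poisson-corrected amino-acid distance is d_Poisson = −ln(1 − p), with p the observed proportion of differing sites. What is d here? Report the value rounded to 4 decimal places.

The sequences differ at positions 1 (N/W), 5 (R/V), 7 (Y/D), 20 (W/F), 25 (D/R), 27 (T/R), 33 (R/P), 34 (F/C), 36 (C/F), 37 (E/R), 39 (E/F).
p = 11/39 = 0.282051.
d = −ln(1 − 0.282051) = −ln(0.717949) = 0.3314.

0.3314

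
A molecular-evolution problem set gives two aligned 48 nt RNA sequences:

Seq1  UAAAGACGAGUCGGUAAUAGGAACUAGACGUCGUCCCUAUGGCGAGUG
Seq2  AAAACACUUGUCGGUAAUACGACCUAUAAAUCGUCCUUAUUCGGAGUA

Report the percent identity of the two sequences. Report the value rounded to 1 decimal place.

70.8%

The sequences differ at positions 1 (U/A), 5 (G/C), 8 (G/U), 9 (A/U), 20 (G/C), 23 (A/C), 27 (G/U), 29 (C/A), 30 (G/A), 37 (C/U), 41 (G/U), 42 (G/C), 43 (C/G), 48 (G/A).
34 of the 48 sites match, so the percent identity is 34/48 × 100 = 70.8%.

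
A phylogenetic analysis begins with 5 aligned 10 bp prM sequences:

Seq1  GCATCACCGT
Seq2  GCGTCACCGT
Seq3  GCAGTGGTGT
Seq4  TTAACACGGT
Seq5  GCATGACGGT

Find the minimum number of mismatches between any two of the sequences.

1

Pairwise Hamming distances:
  Seq1 vs Seq2: 1
  Seq1 vs Seq3: 5
  Seq1 vs Seq4: 4
  Seq1 vs Seq5: 2
  Seq2 vs Seq3: 6
  Seq2 vs Seq4: 5
  Seq2 vs Seq5: 3
  Seq3 vs Seq4: 7
  Seq3 vs Seq5: 5
  Seq4 vs Seq5: 4
The smallest is 1, between Seq1 and Seq2.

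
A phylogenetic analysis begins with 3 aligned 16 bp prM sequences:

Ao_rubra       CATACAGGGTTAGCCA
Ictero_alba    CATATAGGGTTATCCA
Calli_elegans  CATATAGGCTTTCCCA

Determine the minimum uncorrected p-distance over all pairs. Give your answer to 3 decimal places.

Pairwise Hamming distances:
  Ao_rubra vs Ictero_alba: 2
  Ao_rubra vs Calli_elegans: 4
  Ictero_alba vs Calli_elegans: 3
The smallest is 2 mismatches, between Ao_rubra and Ictero_alba; p = 2/16 = 0.125.

0.125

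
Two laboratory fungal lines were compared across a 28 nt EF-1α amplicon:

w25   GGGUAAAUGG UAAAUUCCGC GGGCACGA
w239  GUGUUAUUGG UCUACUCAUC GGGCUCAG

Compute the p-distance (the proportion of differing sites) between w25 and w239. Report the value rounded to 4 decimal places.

0.3929

Differing sites — 2:G/U; 5:A/U; 7:A/U; 12:A/C; 13:A/U; 15:U/C; 18:C/A; 19:G/U; 25:A/U; 27:G/A; 28:A/G.
There are 11 differences over 28 sites, so p = 11/28 = 0.3929.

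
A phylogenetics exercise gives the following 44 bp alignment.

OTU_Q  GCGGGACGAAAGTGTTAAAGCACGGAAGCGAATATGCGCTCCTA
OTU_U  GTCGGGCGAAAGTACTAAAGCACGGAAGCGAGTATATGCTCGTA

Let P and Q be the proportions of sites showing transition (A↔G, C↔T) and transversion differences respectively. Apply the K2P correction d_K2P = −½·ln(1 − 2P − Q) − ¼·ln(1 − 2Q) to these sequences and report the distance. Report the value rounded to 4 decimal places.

0.2498

Differing sites — 2:C/T (Ti); 3:G/C (Tv); 6:A/G (Ti); 14:G/A (Ti); 15:T/C (Ti); 32:A/G (Ti); 36:G/A (Ti); 37:C/T (Ti); 42:C/G (Tv).
Of the 9 differences, 7 transitions and 2 transversions over 44 sites: P = 7/44 = 0.159091, Q = 2/44 = 0.045455.
d = −0.5·ln(0.636363) − 0.25·ln(0.909090) = −0.5·(-0.451986) − 0.25·(-0.095311) = 0.2498.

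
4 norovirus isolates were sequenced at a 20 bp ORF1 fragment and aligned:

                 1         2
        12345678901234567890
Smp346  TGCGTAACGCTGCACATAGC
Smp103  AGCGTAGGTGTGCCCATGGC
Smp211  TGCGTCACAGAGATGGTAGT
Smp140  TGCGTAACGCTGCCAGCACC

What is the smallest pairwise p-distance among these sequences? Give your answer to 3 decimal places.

0.250

Pairwise Hamming distances:
  Smp346 vs Smp103: 7
  Smp346 vs Smp211: 9
  Smp346 vs Smp140: 5
  Smp103 vs Smp211: 12
  Smp103 vs Smp140: 10
  Smp211 vs Smp140: 10
The smallest is 5 mismatches, between Smp346 and Smp140; p = 5/20 = 0.250.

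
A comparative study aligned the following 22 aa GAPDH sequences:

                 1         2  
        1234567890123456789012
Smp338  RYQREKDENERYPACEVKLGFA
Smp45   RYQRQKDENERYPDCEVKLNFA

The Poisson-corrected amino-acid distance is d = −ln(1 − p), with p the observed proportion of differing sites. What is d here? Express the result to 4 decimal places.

0.1466

The sequences differ at positions 5 (E/Q), 14 (A/D), 20 (G/N).
p = 3/22 = 0.136364.
d = −ln(1 − 0.136364) = −ln(0.863636) = 0.1466.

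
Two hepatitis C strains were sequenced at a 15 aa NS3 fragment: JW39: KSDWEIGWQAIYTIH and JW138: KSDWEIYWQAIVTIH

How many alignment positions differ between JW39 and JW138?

The sequences differ at positions 7 (G/Y), 12 (Y/V).
That gives 2 mismatches out of 15 aligned sites, so the Hamming distance is 2.

2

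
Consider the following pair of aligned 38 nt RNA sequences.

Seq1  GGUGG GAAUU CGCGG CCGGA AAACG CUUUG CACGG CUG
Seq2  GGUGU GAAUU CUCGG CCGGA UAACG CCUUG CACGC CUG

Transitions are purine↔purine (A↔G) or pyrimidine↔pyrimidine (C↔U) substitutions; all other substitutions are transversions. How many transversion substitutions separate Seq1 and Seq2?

The sequences differ at positions 5 (G/U, transversion), 12 (G/U, transversion), 21 (A/U, transversion), 27 (U/C, transition), 35 (G/C, transversion).
Of the 5 differences, 1 transition and 4 transversions, so the answer is 4.

4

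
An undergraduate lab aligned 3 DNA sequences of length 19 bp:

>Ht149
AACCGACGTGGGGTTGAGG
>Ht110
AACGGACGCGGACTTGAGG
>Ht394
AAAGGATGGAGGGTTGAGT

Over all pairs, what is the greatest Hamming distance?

Pairwise Hamming distances:
  Ht149 vs Ht110: 4
  Ht149 vs Ht394: 6
  Ht110 vs Ht394: 7
The largest is 7, between Ht110 and Ht394.

7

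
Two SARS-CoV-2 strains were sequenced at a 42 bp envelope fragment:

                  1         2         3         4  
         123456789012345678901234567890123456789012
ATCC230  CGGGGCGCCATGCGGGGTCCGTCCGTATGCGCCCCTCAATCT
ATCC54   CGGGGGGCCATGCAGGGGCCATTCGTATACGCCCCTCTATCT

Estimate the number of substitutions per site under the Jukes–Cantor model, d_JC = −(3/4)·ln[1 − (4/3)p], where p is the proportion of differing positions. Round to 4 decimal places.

0.1885

The sequences differ at positions 6 (C/G), 14 (G/A), 18 (T/G), 21 (G/A), 23 (C/T), 29 (G/A), 38 (A/T).
p = 7/42 = 0.166667.
d = −0.75 · ln(1 − (4/3)·0.166667) = −0.75 · ln(0.777777) = −0.75 · (-0.251315) = 0.1885.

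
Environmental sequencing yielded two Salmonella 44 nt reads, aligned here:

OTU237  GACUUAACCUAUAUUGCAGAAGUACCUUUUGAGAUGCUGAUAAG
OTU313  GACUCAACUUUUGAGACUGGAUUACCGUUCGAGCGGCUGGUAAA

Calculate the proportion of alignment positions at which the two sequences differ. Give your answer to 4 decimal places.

Mismatches occur at site 5 (U/C), site 9 (C/U), site 11 (A/U), site 13 (A/G), site 14 (U/A), site 15 (U/G), site 16 (G/A), site 18 (A/U), site 20 (A/G), site 22 (G/U), site 27 (U/G), site 30 (U/C), site 34 (A/C), site 35 (U/G), site 40 (A/G), site 44 (G/A).
There are 16 differences over 44 sites, so p = 16/44 = 0.3636.

0.3636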